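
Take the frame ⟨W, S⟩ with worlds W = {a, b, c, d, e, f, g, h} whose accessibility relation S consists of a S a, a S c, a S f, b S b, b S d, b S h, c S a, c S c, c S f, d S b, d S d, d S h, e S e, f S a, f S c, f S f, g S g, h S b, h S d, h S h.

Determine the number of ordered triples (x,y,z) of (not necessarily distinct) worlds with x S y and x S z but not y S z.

0

S is Euclidean; there are no such tuples.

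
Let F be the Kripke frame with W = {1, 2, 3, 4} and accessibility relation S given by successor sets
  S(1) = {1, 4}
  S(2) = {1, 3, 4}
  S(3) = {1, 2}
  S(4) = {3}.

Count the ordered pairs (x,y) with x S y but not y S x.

Enumerating: (1,4), (2,1), (2,4), (3,1), (4,3).

5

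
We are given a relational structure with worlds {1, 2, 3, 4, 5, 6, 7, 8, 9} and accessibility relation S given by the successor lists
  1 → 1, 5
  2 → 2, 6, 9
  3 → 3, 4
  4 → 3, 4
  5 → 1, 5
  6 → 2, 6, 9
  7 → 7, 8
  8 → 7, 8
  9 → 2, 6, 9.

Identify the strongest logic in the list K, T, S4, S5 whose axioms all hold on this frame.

S5

Reflexive (axiom T): yes — every world is S-related to itself.
Transitive (axiom 4): yes — every two-step S-path is closed by a direct edge.
Euclidean (axiom 5): yes — any two successors of a common world are S-related.
So F validates K, T, S4, S5. The strongest is S5.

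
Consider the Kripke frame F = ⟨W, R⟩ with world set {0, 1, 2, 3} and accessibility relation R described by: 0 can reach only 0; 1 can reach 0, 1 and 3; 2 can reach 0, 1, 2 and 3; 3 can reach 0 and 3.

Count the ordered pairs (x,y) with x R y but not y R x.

6

Enumerating: (1,0), (1,3), (2,0), (2,1), (2,3), (3,0).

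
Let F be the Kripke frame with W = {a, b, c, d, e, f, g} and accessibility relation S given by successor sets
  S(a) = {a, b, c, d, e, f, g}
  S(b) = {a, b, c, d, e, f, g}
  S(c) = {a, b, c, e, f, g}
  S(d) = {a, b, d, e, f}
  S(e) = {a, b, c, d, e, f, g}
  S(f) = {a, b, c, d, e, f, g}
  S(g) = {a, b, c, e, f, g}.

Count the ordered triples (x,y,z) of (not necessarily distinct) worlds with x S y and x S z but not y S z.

Enumerating: (a,c,d), (a,d,c), (a,d,g), (a,g,d), (b,c,d), (b,d,c), (b,d,g), (b,g,d), (e,c,d), (e,d,c), (e,d,g), (e,g,d), (f,c,d), (f,d,c), (f,d,g), (f,g,d).

16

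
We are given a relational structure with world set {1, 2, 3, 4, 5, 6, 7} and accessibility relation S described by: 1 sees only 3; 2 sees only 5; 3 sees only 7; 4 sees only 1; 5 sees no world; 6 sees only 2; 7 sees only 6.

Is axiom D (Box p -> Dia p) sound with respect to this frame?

The schema D characterises exactly the serial frames.
Serial: no — 5 has no S-successor.

No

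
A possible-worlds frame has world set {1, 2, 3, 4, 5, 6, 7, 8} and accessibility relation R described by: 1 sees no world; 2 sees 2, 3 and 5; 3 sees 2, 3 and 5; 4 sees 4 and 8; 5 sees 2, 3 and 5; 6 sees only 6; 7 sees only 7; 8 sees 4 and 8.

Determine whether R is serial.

No

Serial: no — 1 has no R-successor.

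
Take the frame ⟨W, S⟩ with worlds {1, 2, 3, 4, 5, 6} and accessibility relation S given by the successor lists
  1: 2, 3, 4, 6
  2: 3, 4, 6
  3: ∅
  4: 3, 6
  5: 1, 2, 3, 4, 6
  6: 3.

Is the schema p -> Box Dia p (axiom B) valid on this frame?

Axiom B corresponds to the accessibility relation being symmetric.
Symmetric: no — 1 S 2 but not 2 S 1.

No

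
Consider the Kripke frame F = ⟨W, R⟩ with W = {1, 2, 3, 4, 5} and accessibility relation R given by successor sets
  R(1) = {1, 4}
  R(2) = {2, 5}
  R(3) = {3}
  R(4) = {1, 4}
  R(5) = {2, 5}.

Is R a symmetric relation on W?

Symmetric: yes — every pair in R has its reverse in R.

Yes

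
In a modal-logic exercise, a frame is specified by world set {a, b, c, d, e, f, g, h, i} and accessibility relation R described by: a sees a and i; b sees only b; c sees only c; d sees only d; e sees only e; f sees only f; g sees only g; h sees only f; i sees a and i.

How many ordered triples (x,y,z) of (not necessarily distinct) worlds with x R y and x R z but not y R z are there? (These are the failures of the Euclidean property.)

R is Euclidean; there are no such tuples.

0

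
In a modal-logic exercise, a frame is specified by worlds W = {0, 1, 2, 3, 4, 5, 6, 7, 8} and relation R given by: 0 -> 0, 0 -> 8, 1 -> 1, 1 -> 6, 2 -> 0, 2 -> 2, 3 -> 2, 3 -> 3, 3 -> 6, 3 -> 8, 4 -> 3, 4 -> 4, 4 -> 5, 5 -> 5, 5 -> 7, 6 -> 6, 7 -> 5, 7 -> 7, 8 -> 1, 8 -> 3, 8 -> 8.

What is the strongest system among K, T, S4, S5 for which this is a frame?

Reflexive (axiom T): yes — every world is R-related to itself.
Transitive (axiom 4): no — 0 R 8 and 8 R 1, but not 0 R 1.
Euclidean (axiom 5): no — 3 R 2 and 3 R 6, but not 2 R 6.
So F validates K, T; S4 would additionally require R to be transitive. The strongest is T.

T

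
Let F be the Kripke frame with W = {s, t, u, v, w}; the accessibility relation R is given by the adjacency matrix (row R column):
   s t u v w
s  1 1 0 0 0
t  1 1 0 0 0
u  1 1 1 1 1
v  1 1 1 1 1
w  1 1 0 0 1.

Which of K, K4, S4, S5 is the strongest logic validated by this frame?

S4

Transitive (axiom 4): yes — every two-step R-path is closed by a direct edge.
Reflexive (axiom T): yes — every world is R-related to itself.
Euclidean (axiom 5): no — u R s and u R v, but not s R v.
So F validates K, K4, S4; S5 would additionally require R to be Euclidean. The strongest is S4.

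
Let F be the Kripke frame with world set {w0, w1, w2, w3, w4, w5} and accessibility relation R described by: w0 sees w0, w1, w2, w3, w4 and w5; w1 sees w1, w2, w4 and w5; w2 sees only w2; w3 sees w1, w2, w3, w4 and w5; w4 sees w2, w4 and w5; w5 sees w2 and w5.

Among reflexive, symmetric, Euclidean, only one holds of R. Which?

reflexive

Reflexive: yes — every world is R-related to itself.
Symmetric: no — w0 R w1 but not w1 R w0.
Euclidean: no — w0 R w1 and w0 R w3, but not w1 R w3.
Only reflexive holds.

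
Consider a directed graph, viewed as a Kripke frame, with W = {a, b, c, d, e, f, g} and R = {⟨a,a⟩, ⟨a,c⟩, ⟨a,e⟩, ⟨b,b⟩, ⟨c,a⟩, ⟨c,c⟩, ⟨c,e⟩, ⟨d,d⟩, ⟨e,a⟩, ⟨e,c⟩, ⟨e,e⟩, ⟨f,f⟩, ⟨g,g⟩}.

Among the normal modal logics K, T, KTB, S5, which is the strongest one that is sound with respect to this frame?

Reflexive (axiom T): yes — every world is R-related to itself.
Symmetric (axiom B): yes — every pair in R has its reverse in R.
Euclidean (axiom 5): yes — any two successors of a common world are R-related.
So F validates K, T, KTB, S5. The strongest is S5.

S5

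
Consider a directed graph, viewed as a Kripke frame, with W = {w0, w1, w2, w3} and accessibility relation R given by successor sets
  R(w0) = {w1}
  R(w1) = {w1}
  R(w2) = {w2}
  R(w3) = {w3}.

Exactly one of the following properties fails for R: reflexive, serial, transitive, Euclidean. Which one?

Reflexive: no — w0 is not related to itself.
Serial: yes — every world has a successor (e.g. w0 R w1).
Transitive: yes — every two-step R-path is closed by a direct edge.
Euclidean: yes — any two successors of a common world are R-related.
Only reflexive fails.

reflexive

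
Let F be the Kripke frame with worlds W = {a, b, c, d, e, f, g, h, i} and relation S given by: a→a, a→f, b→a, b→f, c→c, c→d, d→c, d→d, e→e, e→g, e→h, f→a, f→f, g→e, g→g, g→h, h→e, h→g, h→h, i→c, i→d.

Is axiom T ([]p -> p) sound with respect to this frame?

Axiom T corresponds to the accessibility relation being reflexive.
Reflexive: no — b is not related to itself.

No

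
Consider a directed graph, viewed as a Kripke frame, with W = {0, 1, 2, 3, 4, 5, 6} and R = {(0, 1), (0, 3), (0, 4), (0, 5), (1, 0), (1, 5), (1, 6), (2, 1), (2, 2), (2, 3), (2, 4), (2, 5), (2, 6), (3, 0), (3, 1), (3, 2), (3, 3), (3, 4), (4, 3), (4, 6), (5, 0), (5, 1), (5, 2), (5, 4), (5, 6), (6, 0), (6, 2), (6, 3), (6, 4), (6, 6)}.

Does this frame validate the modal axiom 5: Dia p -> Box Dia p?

No

The schema 5 characterises exactly the Euclidean frames.
Euclidean: no — 0 R 1 and 0 R 3, but not 1 R 3.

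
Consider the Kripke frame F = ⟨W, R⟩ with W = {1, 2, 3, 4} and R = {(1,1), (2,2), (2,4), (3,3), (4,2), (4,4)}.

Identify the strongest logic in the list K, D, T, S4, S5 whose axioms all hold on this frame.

S5

Serial (axiom D): yes — every world has a successor (e.g. 1 R 1).
Reflexive (axiom T): yes — every world is R-related to itself.
Transitive (axiom 4): yes — every two-step R-path is closed by a direct edge.
Euclidean (axiom 5): yes — any two successors of a common world are R-related.
So F validates K, D, T, S4, S5. The strongest is S5.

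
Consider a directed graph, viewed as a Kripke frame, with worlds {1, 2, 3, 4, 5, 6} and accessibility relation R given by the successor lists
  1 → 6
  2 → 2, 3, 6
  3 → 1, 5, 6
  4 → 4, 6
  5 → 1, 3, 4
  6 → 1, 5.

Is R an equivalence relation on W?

No

Reflexive: no — 1 is not related to itself.
Symmetric: no — 2 R 3 but not 3 R 2.
Transitive: no — 1 R 6 and 6 R 5, but not 1 R 5.
So R is not an equivalence relation.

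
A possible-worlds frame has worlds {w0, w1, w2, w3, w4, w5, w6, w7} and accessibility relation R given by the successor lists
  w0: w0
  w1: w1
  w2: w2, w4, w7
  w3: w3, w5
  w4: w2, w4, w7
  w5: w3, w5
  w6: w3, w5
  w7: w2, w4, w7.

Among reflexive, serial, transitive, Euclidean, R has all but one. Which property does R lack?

Reflexive: no — w6 is not related to itself.
Serial: yes — every world has a successor (e.g. w0 R w0).
Transitive: yes — every two-step R-path is closed by a direct edge.
Euclidean: yes — any two successors of a common world are R-related.
Only reflexive fails.

reflexive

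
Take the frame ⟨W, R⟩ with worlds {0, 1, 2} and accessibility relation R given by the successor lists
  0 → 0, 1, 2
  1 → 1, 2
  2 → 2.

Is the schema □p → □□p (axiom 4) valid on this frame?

The schema 4 characterises exactly the transitive frames.
Transitive: yes — every two-step R-path is closed by a direct edge.

Yes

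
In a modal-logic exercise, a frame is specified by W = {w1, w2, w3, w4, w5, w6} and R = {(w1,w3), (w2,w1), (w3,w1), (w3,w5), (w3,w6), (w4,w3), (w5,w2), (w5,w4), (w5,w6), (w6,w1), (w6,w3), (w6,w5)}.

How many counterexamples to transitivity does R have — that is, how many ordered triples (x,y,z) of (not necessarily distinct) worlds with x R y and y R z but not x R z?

20

Enumerating: (w1,w3,w1), (w1,w3,w5), (w1,w3,w6), (w2,w1,w3), (w3,w1,w3), (w3,w5,w2), (w3,w5,w4), (w3,w6,w3), (w4,w3,w1), (w4,w3,w5), (w4,w3,w6), (w5,w2,w1), … and 8 more.
Total: 20.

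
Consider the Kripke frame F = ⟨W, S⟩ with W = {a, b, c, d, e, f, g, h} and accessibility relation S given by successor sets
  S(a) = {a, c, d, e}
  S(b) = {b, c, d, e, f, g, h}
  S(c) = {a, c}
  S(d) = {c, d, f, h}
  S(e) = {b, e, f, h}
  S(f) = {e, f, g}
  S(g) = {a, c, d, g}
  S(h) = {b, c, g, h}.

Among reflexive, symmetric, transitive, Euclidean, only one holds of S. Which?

Reflexive: yes — every world is S-related to itself.
Symmetric: no — a S d but not d S a.
Transitive: no — a S d and d S f, but not a S f.
Euclidean: no — a S c and a S d, but not c S d.
Only reflexive holds.

reflexive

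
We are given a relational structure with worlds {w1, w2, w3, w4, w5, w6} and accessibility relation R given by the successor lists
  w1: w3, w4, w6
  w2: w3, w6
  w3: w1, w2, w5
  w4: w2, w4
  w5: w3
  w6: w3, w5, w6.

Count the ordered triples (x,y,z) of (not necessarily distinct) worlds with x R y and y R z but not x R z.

22

Enumerating: (w1,w3,w1), (w1,w3,w2), (w1,w3,w5), (w1,w4,w2), (w1,w6,w5), (w2,w3,w1), (w2,w3,w2), (w2,w3,w5), (w2,w6,w5), (w3,w1,w3), (w3,w1,w4), (w3,w1,w6), … and 10 more.
Total: 22.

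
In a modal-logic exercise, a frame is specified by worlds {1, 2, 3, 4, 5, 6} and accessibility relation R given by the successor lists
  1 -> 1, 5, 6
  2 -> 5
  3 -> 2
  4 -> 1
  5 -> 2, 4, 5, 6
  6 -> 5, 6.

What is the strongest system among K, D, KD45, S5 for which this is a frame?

Serial (axiom D): yes — every world has a successor (e.g. 1 R 1).
Euclidean (axiom 5): no — 5 R 2 and 5 R 4, but not 2 R 4.
Transitive (axiom 4): no — 1 R 5 and 5 R 2, but not 1 R 2.
Reflexive (axiom T): no — 2 is not related to itself.
So F validates K, D; KD45 would additionally require R to be Euclidean and transitive. The strongest is D.

D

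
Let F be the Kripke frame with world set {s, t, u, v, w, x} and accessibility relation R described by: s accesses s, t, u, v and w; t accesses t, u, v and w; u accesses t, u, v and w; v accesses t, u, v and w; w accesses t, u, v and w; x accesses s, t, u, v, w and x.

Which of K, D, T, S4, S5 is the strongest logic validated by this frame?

Serial (axiom D): yes — every world has a successor (e.g. s R s).
Reflexive (axiom T): yes — every world is R-related to itself.
Transitive (axiom 4): yes — every two-step R-path is closed by a direct edge.
Euclidean (axiom 5): no — x R t and x R s, but not t R s.
So F validates K, D, T, S4; S5 would additionally require R to be Euclidean. The strongest is S4.

S4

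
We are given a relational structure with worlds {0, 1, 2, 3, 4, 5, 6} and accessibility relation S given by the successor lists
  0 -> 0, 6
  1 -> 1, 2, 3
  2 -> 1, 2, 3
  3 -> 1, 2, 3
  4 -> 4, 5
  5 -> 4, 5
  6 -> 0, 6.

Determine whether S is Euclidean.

Yes

Euclidean: yes — any two successors of a common world are S-related.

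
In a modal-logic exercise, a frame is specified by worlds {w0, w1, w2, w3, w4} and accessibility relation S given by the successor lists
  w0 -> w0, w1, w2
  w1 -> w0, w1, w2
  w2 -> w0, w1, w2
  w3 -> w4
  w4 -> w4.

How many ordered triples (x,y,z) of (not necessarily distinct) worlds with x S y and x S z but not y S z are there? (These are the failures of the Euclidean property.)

S is Euclidean; there are no such tuples.

0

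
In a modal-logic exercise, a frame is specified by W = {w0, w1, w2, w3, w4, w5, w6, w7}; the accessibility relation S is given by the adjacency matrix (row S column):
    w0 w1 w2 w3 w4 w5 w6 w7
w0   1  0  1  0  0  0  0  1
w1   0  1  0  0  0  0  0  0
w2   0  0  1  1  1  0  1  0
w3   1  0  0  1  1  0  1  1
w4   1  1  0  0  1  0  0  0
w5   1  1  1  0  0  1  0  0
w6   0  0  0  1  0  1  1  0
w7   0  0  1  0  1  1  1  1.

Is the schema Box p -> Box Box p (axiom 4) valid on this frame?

Axiom 4 corresponds to the accessibility relation being transitive.
Transitive: no — w0 S w2 and w2 S w3, but not w0 S w3.

No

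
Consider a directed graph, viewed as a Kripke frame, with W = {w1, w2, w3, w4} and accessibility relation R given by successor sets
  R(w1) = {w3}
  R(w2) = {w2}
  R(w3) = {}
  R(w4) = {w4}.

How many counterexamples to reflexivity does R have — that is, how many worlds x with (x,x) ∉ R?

Enumerating: w1, w3.

2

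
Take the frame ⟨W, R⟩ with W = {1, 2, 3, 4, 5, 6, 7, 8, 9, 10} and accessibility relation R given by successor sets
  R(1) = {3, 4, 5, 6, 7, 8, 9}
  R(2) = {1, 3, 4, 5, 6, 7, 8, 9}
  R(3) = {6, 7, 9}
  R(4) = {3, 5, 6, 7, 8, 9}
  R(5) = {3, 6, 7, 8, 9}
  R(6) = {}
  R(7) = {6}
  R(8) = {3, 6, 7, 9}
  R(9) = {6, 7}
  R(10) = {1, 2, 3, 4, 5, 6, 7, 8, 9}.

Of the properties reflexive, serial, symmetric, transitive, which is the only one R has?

transitive

Reflexive: no — 1 is not related to itself.
Serial: no — 6 has no R-successor.
Symmetric: no — 1 R 3 but not 3 R 1.
Transitive: yes — every two-step R-path is closed by a direct edge.
Only transitive holds.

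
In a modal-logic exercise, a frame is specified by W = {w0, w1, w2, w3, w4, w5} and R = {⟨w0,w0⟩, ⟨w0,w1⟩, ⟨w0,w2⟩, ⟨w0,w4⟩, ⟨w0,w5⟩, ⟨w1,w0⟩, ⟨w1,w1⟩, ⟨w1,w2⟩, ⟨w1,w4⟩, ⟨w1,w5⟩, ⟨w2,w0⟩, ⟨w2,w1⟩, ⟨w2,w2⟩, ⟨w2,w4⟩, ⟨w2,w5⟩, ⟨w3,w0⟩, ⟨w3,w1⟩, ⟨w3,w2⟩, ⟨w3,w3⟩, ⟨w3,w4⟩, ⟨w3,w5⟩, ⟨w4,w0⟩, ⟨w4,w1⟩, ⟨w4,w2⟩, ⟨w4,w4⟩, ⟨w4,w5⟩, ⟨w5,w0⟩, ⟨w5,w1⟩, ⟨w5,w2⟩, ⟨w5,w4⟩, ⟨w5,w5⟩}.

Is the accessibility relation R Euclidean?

Euclidean: no — w3 R w0 and w3 R w3, but not w0 R w3.

No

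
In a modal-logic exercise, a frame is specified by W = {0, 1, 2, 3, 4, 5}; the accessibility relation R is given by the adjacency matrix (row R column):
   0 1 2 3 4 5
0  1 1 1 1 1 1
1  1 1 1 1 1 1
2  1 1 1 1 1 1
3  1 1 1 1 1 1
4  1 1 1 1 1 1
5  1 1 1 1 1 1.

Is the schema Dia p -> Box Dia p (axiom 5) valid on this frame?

Yes

By correspondence theory, 5 is valid on a frame iff R is Euclidean.
Euclidean: yes — any two successors of a common world are R-related.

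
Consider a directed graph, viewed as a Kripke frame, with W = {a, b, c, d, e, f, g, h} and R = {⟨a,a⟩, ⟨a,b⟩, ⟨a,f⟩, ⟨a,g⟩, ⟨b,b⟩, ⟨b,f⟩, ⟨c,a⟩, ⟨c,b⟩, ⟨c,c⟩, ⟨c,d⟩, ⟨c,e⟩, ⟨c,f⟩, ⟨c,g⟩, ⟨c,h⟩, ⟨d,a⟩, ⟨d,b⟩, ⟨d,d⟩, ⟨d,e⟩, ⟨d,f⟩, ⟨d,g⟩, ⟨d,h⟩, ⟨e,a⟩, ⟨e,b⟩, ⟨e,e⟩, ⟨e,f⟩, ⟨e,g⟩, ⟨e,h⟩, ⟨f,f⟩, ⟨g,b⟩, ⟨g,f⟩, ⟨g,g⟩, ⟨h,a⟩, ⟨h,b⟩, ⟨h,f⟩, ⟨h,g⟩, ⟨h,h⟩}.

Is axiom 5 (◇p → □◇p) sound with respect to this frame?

By correspondence theory, 5 is valid on a frame iff R is Euclidean.
Euclidean: no — a R b and a R g, but not b R g.

No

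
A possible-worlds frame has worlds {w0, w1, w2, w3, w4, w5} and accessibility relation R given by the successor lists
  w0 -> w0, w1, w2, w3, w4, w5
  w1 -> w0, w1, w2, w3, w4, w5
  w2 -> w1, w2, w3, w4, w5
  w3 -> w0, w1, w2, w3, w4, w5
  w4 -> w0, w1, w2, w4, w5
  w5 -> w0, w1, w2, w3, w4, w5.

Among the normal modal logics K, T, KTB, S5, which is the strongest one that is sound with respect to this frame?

Reflexive (axiom T): yes — every world is R-related to itself.
Symmetric (axiom B): no — w0 R w2 but not w2 R w0.
Euclidean (axiom 5): no — w0 R w4 and w0 R w3, but not w4 R w3.
So F validates K, T; KTB would additionally require R to be symmetric. The strongest is T.

T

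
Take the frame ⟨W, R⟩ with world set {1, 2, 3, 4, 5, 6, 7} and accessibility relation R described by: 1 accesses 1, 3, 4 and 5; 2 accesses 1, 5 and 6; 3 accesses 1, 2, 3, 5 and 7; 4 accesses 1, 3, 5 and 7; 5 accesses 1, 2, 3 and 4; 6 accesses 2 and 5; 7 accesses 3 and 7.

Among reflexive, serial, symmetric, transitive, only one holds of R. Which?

Reflexive: no — 2 is not related to itself.
Serial: yes — every world has a successor (e.g. 1 R 1).
Symmetric: no — 2 R 1 but not 1 R 2.
Transitive: no — 1 R 3 and 3 R 2, but not 1 R 2.
Only serial holds.

serial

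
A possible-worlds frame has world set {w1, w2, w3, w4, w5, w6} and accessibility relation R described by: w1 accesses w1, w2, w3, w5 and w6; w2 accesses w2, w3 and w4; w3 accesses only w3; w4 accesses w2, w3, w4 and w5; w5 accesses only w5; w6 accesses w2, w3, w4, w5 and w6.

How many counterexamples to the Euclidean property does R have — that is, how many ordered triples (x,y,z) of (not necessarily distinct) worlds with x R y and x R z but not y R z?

32

Enumerating: (w1,w2,w1), (w1,w2,w5), (w1,w2,w6), (w1,w3,w1), (w1,w3,w2), (w1,w3,w5), (w1,w3,w6), (w1,w5,w1), (w1,w5,w2), (w1,w5,w3), (w1,w5,w6), (w1,w6,w1), … and 20 more.
Total: 32.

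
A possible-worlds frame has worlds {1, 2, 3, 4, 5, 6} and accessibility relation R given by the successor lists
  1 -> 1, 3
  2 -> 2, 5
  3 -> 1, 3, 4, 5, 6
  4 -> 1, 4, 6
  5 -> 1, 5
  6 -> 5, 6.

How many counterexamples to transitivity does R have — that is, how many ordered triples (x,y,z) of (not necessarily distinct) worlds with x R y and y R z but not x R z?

8

Enumerating: (1,3,4), (1,3,5), (1,3,6), (2,5,1), (4,1,3), (4,6,5), (5,1,3), (6,5,1).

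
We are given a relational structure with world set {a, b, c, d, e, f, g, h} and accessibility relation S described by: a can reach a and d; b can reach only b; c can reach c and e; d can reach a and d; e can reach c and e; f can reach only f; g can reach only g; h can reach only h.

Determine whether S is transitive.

Transitive: yes — every two-step S-path is closed by a direct edge.

Yes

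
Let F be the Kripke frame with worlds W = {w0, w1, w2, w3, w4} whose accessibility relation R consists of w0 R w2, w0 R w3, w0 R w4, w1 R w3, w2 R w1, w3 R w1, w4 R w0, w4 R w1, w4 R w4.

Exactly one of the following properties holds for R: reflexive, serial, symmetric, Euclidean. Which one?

Reflexive: no — w0 is not related to itself.
Serial: yes — every world has a successor (e.g. w0 R w2).
Symmetric: no — w0 R w2 but not w2 R w0.
Euclidean: no — w0 R w2 and w0 R w3, but not w2 R w3.
Only serial holds.

serial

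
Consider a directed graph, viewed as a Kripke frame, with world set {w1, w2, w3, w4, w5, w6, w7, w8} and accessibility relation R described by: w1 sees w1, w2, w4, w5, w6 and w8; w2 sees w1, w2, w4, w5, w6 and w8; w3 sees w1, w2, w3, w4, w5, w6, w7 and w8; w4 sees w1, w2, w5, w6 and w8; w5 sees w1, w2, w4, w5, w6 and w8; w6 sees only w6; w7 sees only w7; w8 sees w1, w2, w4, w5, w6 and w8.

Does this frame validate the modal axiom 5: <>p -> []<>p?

No

By correspondence theory, 5 is valid on a frame iff R is Euclidean.
Euclidean: no — w1 R w6 and w1 R w2, but not w6 R w2.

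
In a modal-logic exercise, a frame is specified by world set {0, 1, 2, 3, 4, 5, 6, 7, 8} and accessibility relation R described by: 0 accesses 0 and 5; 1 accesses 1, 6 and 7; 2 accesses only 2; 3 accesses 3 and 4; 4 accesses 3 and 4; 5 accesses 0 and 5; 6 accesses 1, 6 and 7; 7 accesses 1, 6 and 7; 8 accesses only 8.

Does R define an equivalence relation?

Reflexive: yes — every world is R-related to itself.
Symmetric: yes — every pair in R has its reverse in R.
Transitive: yes — every two-step R-path is closed by a direct edge.
So R is an equivalence relation.

Yes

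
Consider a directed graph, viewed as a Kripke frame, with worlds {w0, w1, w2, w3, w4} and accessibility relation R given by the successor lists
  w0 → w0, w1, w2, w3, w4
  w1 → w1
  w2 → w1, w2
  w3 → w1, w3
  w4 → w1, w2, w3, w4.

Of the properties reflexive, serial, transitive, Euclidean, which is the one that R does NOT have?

Reflexive: yes — every world is R-related to itself.
Serial: yes — every world has a successor (e.g. w0 R w0).
Transitive: yes — every two-step R-path is closed by a direct edge.
Euclidean: no — w0 R w1 and w0 R w2, but not w1 R w2.
Only Euclidean fails.

Euclidean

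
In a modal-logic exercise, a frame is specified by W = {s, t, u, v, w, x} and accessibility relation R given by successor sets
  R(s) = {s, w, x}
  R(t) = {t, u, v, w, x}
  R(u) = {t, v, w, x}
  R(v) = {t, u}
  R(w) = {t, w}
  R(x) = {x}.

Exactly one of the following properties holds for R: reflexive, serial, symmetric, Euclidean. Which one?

serial

Reflexive: no — u is not related to itself.
Serial: yes — every world has a successor (e.g. s R s).
Symmetric: no — s R w but not w R s.
Euclidean: no — s R w and s R x, but not w R x.
Only serial holds.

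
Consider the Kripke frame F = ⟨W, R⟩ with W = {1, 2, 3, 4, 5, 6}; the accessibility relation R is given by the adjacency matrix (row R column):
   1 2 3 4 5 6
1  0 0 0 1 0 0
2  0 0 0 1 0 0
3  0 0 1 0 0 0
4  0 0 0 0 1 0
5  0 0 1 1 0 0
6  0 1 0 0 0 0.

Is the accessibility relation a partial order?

Reflexive: no — 1 is not related to itself.
Transitive: no — 1 R 4 and 4 R 5, but not 1 R 5.
Antisymmetric: no — 4 R 5 and 5 R 4 with 4 ≠ 5.
So R is not a partial order.

No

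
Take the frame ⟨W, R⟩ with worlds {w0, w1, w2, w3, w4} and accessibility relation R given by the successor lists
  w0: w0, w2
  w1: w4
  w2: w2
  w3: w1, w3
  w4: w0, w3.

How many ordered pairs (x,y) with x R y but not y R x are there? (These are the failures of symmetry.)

5

Enumerating: (w0,w2), (w1,w4), (w3,w1), (w4,w0), (w4,w3).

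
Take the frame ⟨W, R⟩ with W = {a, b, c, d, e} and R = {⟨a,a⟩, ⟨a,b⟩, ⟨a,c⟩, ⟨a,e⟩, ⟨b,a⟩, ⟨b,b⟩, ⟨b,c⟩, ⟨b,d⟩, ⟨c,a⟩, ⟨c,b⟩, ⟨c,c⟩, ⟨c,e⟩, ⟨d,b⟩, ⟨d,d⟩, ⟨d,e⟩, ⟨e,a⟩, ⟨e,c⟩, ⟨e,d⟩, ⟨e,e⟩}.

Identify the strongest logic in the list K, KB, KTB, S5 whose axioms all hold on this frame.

KTB

Symmetric (axiom B): yes — every pair in R has its reverse in R.
Reflexive (axiom T): yes — every world is R-related to itself.
Euclidean (axiom 5): no — a R b and a R e, but not b R e.
So F validates K, KB, KTB; S5 would additionally require R to be Euclidean. The strongest is KTB.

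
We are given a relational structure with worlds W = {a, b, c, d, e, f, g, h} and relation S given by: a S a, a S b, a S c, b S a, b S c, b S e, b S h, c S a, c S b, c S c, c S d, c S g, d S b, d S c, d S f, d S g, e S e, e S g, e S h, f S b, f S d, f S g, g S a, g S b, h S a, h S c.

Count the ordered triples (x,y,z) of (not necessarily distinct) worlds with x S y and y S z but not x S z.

Enumerating: (a,b,e), (a,b,h), (a,c,d), (a,c,g), (b,a,b), (b,c,b), (b,c,d), (b,c,g), (b,e,g), (c,b,e), (c,b,h), (c,d,f), … and 26 more.
Total: 38.

38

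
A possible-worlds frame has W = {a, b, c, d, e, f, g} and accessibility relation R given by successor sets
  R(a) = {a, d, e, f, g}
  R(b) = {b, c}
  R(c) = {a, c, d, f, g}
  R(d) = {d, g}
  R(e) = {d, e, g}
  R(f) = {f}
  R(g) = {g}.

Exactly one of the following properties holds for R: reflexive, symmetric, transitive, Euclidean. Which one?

Reflexive: yes — every world is R-related to itself.
Symmetric: no — a R d but not d R a.
Transitive: no — b R c and c R a, but not b R a.
Euclidean: no — a R d and a R e, but not d R e.
Only reflexive holds.

reflexive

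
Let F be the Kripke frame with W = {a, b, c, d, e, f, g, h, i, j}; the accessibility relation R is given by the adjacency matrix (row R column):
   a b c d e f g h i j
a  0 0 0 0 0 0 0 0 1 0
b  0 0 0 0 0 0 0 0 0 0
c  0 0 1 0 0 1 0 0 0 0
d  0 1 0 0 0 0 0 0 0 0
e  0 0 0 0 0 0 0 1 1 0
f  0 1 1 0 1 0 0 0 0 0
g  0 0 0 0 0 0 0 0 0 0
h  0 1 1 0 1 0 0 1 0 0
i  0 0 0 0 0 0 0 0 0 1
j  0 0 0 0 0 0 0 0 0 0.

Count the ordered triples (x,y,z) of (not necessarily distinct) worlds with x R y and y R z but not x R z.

12

Enumerating: (a,i,j), (c,f,b), (c,f,e), (e,h,b), (e,h,c), (e,h,e), (e,i,j), (f,c,f), (f,e,h), (f,e,i), (h,c,f), (h,e,i).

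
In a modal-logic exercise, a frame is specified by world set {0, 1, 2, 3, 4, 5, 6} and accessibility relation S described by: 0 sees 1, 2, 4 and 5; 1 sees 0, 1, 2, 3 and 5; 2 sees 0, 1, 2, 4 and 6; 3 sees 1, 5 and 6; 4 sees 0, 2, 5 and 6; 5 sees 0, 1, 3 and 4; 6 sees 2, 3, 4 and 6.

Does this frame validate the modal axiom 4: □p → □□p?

No

The schema 4 characterises exactly the transitive frames.
Transitive: no — 0 S 1 and 1 S 3, but not 0 S 3.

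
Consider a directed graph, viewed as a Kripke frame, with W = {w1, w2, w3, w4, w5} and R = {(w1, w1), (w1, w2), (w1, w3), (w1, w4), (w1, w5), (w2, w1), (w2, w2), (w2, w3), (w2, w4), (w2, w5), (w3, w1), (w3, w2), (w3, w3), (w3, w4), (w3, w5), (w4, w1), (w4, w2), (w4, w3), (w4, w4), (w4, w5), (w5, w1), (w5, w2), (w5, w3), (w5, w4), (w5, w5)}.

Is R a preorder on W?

Yes

Reflexive: yes — every world is R-related to itself.
Transitive: yes — every two-step R-path is closed by a direct edge.
So R is a preorder.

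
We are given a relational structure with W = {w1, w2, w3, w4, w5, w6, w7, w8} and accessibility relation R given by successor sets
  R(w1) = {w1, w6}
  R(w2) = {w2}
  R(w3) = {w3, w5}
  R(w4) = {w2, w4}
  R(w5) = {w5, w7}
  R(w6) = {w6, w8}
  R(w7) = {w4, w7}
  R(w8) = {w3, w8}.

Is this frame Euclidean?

Euclidean: no — w1 R w6 and w1 R w1, but not w6 R w1.

No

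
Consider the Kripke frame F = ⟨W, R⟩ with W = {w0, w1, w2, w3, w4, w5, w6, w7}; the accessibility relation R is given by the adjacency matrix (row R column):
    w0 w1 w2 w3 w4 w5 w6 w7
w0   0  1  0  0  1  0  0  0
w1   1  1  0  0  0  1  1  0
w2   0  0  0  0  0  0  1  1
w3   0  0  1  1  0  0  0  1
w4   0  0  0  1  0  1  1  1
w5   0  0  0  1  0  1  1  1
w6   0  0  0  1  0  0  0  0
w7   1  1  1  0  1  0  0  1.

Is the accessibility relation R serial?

Serial: yes — every world has a successor (e.g. w0 R w1).

Yes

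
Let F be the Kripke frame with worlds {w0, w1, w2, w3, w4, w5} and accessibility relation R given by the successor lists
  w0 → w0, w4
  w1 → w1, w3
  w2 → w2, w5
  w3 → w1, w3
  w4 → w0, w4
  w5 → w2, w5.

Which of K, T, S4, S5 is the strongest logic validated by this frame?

S5

Reflexive (axiom T): yes — every world is R-related to itself.
Transitive (axiom 4): yes — every two-step R-path is closed by a direct edge.
Euclidean (axiom 5): yes — any two successors of a common world are R-related.
So F validates K, T, S4, S5. The strongest is S5.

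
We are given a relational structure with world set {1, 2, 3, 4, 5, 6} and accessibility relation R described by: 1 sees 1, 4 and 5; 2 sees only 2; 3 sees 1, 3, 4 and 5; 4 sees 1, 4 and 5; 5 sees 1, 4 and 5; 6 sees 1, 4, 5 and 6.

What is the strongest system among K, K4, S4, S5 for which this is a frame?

S4

Transitive (axiom 4): yes — every two-step R-path is closed by a direct edge.
Reflexive (axiom T): yes — every world is R-related to itself.
Euclidean (axiom 5): no — 3 R 1 and 3 R 3, but not 1 R 3.
So F validates K, K4, S4; S5 would additionally require R to be Euclidean. The strongest is S4.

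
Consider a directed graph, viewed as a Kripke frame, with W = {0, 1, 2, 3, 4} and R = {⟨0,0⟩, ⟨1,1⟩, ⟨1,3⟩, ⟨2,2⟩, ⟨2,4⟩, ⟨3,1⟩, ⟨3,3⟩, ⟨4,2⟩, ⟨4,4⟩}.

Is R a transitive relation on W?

Transitive: yes — every two-step R-path is closed by a direct edge.

Yes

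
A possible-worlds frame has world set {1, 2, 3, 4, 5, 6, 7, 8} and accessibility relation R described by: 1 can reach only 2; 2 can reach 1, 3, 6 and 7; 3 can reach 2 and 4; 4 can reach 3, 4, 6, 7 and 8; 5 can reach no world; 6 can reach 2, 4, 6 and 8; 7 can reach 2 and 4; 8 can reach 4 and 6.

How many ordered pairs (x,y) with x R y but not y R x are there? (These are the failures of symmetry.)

0

R is symmetric; there are no such tuples.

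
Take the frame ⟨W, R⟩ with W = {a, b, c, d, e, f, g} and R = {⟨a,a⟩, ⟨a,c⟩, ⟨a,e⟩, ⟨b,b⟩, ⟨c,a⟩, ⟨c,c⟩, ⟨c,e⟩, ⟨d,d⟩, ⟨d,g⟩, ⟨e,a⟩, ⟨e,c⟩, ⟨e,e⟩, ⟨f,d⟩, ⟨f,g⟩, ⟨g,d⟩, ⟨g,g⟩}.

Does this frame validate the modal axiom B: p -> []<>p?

The schema B characterises exactly the symmetric frames.
Symmetric: no — f R d but not d R f.

No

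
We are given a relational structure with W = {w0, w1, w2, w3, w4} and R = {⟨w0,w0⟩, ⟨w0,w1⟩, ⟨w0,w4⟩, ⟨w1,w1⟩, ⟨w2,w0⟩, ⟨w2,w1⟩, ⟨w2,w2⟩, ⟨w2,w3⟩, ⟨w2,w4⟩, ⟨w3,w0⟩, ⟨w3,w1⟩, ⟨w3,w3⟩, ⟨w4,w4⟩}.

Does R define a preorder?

Reflexive: yes — every world is R-related to itself.
Transitive: no — w3 R w0 and w0 R w4, but not w3 R w4.
So R is not a preorder.

No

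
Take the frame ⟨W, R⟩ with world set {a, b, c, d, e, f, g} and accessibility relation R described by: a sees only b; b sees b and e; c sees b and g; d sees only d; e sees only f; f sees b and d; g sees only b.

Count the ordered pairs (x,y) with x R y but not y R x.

Enumerating: (a,b), (b,e), (c,b), (c,g), (e,f), (f,b), (f,d), (g,b).

8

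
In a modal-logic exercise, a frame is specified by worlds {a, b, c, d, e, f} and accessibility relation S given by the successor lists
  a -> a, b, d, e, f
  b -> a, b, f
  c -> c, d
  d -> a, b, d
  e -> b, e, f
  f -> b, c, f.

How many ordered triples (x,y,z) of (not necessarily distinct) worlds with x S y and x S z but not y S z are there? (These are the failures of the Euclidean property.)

17

Enumerating: (a,b,d), (a,b,e), (a,d,e), (a,d,f), (a,e,a), (a,e,d), (a,f,a), (a,f,d), (a,f,e), (b,f,a), (c,d,c), (d,b,d), (e,b,e), (e,f,e), (f,b,c), (f,c,b), (f,c,f).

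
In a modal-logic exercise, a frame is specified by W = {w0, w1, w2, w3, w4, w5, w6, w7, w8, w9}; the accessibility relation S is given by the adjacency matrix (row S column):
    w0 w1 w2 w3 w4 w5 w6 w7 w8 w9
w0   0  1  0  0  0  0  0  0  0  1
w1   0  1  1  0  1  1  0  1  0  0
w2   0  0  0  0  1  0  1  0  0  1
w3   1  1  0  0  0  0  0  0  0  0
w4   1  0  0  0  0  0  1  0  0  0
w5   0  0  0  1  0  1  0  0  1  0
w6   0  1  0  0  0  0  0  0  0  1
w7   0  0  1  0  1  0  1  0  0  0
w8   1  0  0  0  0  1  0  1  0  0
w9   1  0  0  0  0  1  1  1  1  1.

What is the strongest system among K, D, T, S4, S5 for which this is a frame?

Serial (axiom D): yes — every world has a successor (e.g. w0 S w1).
Reflexive (axiom T): no — w0 is not related to itself.
Transitive (axiom 4): no — w0 S w1 and w1 S w2, but not w0 S w2.
Euclidean (axiom 5): no — w0 S w1 and w0 S w9, but not w1 S w9.
So F validates K, D; T would additionally require S to be reflexive. The strongest is D.

D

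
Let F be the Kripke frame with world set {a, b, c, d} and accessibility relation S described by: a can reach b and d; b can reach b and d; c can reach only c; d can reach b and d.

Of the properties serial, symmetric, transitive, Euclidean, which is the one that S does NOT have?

symmetric

Serial: yes — every world has a successor (e.g. a S b).
Symmetric: no — a S b but not b S a.
Transitive: yes — every two-step S-path is closed by a direct edge.
Euclidean: yes — any two successors of a common world are S-related.
Only symmetric fails.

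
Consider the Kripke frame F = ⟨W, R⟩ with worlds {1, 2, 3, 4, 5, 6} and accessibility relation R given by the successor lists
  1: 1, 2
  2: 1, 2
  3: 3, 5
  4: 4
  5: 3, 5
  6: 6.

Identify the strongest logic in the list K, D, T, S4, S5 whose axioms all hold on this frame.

S5

Serial (axiom D): yes — every world has a successor (e.g. 1 R 1).
Reflexive (axiom T): yes — every world is R-related to itself.
Transitive (axiom 4): yes — every two-step R-path is closed by a direct edge.
Euclidean (axiom 5): yes — any two successors of a common world are R-related.
So F validates K, D, T, S4, S5. The strongest is S5.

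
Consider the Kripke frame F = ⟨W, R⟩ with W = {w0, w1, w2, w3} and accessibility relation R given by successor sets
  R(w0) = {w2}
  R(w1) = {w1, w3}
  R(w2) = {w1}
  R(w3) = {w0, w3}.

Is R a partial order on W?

Reflexive: no — w0 is not related to itself.
Transitive: no — w0 R w2 and w2 R w1, but not w0 R w1.
Antisymmetric: yes — no distinct pair is related both ways.
So R is not a partial order.

No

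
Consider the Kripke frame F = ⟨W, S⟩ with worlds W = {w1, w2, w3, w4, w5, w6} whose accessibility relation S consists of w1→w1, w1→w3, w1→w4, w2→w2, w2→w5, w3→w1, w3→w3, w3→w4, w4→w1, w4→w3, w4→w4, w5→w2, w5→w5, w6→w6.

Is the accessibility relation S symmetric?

Yes

Symmetric: yes — every pair in S has its reverse in S.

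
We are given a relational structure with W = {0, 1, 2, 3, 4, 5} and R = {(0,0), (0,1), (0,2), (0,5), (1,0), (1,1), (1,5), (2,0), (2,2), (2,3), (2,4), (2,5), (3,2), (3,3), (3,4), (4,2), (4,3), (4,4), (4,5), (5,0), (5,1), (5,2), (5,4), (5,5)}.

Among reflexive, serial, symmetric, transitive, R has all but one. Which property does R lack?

Reflexive: yes — every world is R-related to itself.
Serial: yes — every world has a successor (e.g. 0 R 0).
Symmetric: yes — every pair in R has its reverse in R.
Transitive: no — 0 R 2 and 2 R 3, but not 0 R 3.
Only transitive fails.

transitive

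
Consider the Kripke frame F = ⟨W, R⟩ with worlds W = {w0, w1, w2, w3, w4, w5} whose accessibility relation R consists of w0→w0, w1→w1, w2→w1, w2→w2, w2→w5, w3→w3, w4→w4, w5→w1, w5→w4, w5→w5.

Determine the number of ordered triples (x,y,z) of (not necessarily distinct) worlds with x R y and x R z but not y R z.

Enumerating: (w2,w1,w2), (w2,w1,w5), (w2,w5,w2), (w5,w1,w4), (w5,w1,w5), (w5,w4,w1), (w5,w4,w5).

7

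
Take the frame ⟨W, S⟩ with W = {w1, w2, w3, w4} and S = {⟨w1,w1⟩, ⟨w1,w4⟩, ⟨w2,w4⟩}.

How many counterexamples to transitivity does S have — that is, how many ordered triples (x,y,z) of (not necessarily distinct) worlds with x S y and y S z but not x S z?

S is transitive; there are no such tuples.

0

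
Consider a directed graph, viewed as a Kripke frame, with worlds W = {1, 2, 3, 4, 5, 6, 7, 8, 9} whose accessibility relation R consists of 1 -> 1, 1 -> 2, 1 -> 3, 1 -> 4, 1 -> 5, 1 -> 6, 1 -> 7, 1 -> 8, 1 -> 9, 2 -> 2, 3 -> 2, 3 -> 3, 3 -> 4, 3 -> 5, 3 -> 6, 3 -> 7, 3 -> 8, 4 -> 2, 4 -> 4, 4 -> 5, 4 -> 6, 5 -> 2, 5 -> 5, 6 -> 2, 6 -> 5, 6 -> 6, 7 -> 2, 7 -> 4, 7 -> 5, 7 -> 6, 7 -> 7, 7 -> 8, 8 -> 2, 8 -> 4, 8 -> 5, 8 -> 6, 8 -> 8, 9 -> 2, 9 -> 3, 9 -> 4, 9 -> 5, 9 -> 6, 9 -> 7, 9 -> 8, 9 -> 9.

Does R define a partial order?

Reflexive: yes — every world is R-related to itself.
Transitive: yes — every two-step R-path is closed by a direct edge.
Antisymmetric: yes — no distinct pair is related both ways.
So R is a partial order.

Yes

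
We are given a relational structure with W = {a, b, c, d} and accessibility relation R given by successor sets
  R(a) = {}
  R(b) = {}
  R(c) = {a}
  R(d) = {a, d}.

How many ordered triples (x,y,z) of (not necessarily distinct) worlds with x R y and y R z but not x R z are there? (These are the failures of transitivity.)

0

R is transitive; there are no such tuples.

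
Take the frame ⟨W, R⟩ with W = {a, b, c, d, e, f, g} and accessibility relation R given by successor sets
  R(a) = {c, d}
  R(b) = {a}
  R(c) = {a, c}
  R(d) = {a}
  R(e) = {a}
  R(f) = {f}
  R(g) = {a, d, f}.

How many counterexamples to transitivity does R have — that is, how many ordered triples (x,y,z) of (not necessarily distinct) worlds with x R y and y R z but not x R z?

Enumerating: (a,c,a), (a,d,a), (b,a,c), (b,a,d), (c,a,d), (d,a,c), (d,a,d), (e,a,c), (e,a,d), (g,a,c).

10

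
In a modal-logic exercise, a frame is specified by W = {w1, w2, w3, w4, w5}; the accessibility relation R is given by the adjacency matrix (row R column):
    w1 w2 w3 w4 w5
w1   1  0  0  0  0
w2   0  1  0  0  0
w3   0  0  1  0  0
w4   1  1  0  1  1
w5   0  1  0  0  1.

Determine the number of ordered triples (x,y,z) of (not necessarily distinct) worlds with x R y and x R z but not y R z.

9

Enumerating: (w4,w1,w2), (w4,w1,w4), (w4,w1,w5), (w4,w2,w1), (w4,w2,w4), (w4,w2,w5), (w4,w5,w1), (w4,w5,w4), (w5,w2,w5).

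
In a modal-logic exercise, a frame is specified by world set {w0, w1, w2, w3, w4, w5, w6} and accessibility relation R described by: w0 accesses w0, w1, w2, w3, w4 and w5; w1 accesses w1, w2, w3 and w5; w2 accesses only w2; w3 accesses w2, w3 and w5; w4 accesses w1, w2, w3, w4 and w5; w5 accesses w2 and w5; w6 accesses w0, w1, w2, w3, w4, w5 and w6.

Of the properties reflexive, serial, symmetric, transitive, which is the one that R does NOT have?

Reflexive: yes — every world is R-related to itself.
Serial: yes — every world has a successor (e.g. w0 R w0).
Symmetric: no — w0 R w1 but not w1 R w0.
Transitive: yes — every two-step R-path is closed by a direct edge.
Only symmetric fails.

symmetric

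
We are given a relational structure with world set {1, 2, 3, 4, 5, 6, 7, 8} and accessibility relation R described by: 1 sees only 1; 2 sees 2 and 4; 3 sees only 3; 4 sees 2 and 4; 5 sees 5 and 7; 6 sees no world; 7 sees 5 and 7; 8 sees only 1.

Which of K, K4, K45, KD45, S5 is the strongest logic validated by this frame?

Transitive (axiom 4): yes — every two-step R-path is closed by a direct edge.
Euclidean (axiom 5): yes — any two successors of a common world are R-related.
Serial (axiom D): no — 6 has no R-successor.
Reflexive (axiom T): no — 6 is not related to itself.
So F validates K, K4, K45; KD45 would additionally require R to be serial. The strongest is K45.

K45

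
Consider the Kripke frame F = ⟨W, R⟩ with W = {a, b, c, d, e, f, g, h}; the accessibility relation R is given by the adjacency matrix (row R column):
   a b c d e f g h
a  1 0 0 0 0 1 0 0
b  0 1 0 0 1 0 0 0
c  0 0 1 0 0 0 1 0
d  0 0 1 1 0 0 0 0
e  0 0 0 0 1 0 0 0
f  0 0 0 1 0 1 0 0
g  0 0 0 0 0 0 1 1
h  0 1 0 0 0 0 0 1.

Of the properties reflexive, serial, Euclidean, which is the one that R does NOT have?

Euclidean

Reflexive: yes — every world is R-related to itself.
Serial: yes — every world has a successor (e.g. a R a).
Euclidean: no — a R f and a R a, but not f R a.
Only Euclidean fails.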